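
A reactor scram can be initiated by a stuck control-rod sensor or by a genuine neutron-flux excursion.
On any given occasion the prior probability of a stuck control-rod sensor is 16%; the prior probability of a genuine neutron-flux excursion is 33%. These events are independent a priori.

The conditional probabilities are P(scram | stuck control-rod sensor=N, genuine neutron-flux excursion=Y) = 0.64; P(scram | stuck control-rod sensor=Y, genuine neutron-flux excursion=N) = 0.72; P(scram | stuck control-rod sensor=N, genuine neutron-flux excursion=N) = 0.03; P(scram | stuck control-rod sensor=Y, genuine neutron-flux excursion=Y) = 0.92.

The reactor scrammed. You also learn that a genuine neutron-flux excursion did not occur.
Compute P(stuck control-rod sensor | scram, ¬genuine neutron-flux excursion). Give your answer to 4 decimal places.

P(scram | ¬genuine neutron-flux excursion) = 0.03·0.84 + 0.72·0.16 = 0.025200 + 0.115200 = 0.140400
Restricting to configurations with stuck control-rod sensor present: 0.72·0.16 = 0.115200.
Hence the posterior is 0.115200/0.140400 ≈ 0.8205.

P(stuck control-rod sensor | scram, ¬genuine neutron-flux excursion) ≈ 0.8205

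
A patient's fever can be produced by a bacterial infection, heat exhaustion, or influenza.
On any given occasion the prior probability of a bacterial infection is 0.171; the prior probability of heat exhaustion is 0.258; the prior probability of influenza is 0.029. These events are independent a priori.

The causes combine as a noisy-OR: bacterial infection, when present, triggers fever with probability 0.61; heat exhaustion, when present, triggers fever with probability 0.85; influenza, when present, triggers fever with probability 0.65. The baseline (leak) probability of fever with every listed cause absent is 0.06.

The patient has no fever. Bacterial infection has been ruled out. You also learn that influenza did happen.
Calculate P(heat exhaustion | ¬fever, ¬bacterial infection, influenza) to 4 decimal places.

P(heat exhaustion | ¬fever, ¬bacterial infection, influenza) ≈ 0.0496

Under noisy-OR, P(fever | causes) = 1 − (1−0.06)·∏(1−qᵢ) over the active causes.
Weight on heat exhaustion=true, given the evidence: 0.04935·0.258 = 0.012732
Denominator P(¬fever | ¬bacterial infection, influenza): 0.329·0.742 + 0.04935·0.258 = 0.256850
P(heat exhaustion | ¬fever, ¬bacterial infection, influenza) = 0.012732/0.256850 ≈ 0.0496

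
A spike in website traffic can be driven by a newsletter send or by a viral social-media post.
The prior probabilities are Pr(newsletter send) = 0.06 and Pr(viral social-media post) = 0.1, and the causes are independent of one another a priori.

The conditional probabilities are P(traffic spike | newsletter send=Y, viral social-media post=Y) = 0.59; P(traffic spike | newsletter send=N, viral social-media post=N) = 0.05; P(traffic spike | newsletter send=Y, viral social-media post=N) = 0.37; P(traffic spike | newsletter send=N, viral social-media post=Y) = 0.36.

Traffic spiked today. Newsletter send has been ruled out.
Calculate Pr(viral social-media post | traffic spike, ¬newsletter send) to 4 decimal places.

Pr(viral social-media post | traffic spike, ¬newsletter send) ≈ 0.4444

Enumerate both values of viral social-media post and weight by the priors:
  P(traffic spike | ¬newsletter send) = 0.05*0.9 + 0.36*0.1
        = 0.045000 + 0.036000 = 0.081000
Configurations with viral social-media post contribute 0.036000, so
  P(viral social-media post | traffic spike, ¬newsletter send) = 0.036000 / 0.081000 ≈ 0.4444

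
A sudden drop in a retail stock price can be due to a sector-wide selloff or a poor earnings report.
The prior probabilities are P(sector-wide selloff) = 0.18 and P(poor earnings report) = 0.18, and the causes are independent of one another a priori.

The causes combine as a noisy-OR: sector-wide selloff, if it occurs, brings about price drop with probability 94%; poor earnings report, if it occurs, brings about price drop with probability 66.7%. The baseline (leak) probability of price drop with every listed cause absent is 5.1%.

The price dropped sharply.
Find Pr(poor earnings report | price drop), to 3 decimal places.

Under noisy-OR, P(price drop | causes) = 1 − (1−0.051)·∏(1−qᵢ) over the active causes.
Enumerate the 4 (sector-wide selloff, poor earnings report) configurations and weight by the priors:
  P(price drop) = 0.051·0.82·0.82 + 0.683983·0.82·0.18 + 0.94306·0.18·0.82 + 0.981039·0.18·0.18
        = 0.034292 + 0.100956 + 0.139196 + 0.031786 = 0.306230
Configurations with poor earnings report contribute 0.132742, so
  P(poor earnings report | price drop) = 0.132742 / 0.306230 ≈ 0.433

Pr(poor earnings report | price drop) ≈ 0.433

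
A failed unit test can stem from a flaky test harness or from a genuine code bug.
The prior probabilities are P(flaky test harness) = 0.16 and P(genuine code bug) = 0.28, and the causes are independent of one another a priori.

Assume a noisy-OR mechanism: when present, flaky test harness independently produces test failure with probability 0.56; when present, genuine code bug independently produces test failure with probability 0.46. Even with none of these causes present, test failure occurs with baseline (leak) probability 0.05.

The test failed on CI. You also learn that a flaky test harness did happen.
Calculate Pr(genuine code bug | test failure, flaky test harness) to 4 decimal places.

Pr(genuine code bug | test failure, flaky test harness) ≈ 0.3410

Under noisy-OR, P(test failure | causes) = 1 − (1−0.05)·∏(1−qᵢ) over the active causes.
Weight on genuine code bug=true, given the evidence: 0.77428*0.28 = 0.216798
The normalizing constant is 0.582*0.72 + 0.77428*0.28 = 0.635838
Posterior = 0.216798 / 0.635838 ≈ 0.3410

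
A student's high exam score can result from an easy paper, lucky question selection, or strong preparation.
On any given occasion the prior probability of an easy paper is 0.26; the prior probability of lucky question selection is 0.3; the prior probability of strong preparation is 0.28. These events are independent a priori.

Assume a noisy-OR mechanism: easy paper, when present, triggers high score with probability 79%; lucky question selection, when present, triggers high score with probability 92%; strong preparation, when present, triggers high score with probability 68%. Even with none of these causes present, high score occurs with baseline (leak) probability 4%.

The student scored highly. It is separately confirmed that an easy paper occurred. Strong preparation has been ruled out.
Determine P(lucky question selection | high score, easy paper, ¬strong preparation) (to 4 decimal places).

P(lucky question selection | high score, easy paper, ¬strong preparation) ≈ 0.3456

Under noisy-OR, P(high score | causes) = 1 − (1−0.04)·∏(1−qᵢ) over the active causes.
By total probability over both values of lucky question selection:
  P(high score | easy paper, ¬strong preparation) = 0.7984×0.7 + 0.983872×0.3
        = 0.558880 + 0.295162 = 0.854042
Keeping only the lucky question selection-present terms gives 0.295162, so
  P(lucky question selection | high score, easy paper, ¬strong preparation) = 0.295162 / 0.854042 ≈ 0.3456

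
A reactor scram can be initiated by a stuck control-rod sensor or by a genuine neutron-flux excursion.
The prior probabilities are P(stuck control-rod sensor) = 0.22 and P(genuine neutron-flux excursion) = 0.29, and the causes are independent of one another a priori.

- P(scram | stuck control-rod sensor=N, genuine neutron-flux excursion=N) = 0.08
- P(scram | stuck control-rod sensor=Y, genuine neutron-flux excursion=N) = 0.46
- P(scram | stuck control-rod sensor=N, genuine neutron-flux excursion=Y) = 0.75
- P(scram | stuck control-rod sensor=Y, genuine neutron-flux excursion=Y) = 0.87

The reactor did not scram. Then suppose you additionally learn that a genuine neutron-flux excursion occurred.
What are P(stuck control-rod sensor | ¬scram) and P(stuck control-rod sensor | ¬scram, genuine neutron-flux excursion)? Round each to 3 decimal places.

By total probability over the 4 (stuck control-rod sensor, genuine neutron-flux excursion) configurations:
  P(¬scram) = 0.92·0.78·0.71 + 0.25·0.78·0.29 + 0.54·0.22·0.71 + 0.13·0.22·0.29
        = 0.509496 + 0.056550 + 0.084348 + 0.008294 = 0.658688
Keeping only the stuck control-rod sensor-present terms gives 0.092642, so
  P(stuck control-rod sensor | ¬scram) = 0.092642 / 0.658688 ≈ 0.141

With the extra evidence:
P(¬scram | genuine neutron-flux excursion) = 0.25×0.78 + 0.13×0.22 = 0.195000 + 0.028600 = 0.223600
Of this, 0.028600 comes from 0.13×0.22 (the stuck control-rod sensor=true cases).
So P(stuck control-rod sensor | ¬scram, genuine neutron-flux excursion) = 0.028600/0.223600 ≈ 0.128.

P(stuck control-rod sensor | ¬scram) ≈ 0.141; P(stuck control-rod sensor | ¬scram, genuine neutron-flux excursion) ≈ 0.128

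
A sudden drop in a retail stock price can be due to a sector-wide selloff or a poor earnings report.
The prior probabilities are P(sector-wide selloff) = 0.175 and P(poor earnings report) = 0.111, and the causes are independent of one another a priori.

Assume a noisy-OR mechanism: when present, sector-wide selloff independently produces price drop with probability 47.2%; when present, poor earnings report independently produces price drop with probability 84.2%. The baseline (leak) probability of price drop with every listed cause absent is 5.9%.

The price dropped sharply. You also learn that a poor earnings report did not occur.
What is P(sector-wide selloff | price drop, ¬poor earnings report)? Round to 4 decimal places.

P(sector-wide selloff | price drop, ¬poor earnings report) ≈ 0.6440

Under noisy-OR, P(price drop | causes) = 1 − (1−0.059)·∏(1−qᵢ) over the active causes.
Weight on sector-wide selloff=true, given the evidence: 0.503152·0.175 = 0.088052
Normalizer over all consistent configurations: 0.059·0.825 + 0.503152·0.175 = 0.136727
P(sector-wide selloff | price drop, ¬poor earnings report) = 0.088052/0.136727 ≈ 0.6440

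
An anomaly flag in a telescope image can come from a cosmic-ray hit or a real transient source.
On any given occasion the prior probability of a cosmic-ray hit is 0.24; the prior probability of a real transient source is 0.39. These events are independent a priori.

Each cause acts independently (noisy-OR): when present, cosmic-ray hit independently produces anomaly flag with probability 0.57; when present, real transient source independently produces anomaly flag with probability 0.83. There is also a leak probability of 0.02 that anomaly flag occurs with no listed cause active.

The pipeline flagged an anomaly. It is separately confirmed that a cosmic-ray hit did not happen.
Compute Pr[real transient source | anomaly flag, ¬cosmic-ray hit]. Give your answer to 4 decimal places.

Under noisy-OR, P(anomaly flag | causes) = 1 − (1−0.02)·∏(1−qᵢ) over the active causes.
Enumerate both values of real transient source and weight by the priors:
  P(anomaly flag | ¬cosmic-ray hit) = 0.02*0.61 + 0.8334*0.39
        = 0.012200 + 0.325026 = 0.337226
The terms with real transient source present sum to 0.325026, so
  P(real transient source | anomaly flag, ¬cosmic-ray hit) = 0.325026 / 0.337226 ≈ 0.9638

Pr[real transient source | anomaly flag, ¬cosmic-ray hit] ≈ 0.9638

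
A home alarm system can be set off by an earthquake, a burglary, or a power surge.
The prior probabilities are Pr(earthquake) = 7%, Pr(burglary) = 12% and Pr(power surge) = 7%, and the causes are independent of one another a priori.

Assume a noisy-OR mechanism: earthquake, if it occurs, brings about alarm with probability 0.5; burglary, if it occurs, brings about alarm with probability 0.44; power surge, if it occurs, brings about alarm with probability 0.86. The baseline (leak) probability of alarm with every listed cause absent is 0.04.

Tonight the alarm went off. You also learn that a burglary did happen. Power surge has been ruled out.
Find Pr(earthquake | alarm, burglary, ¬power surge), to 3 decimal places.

Under noisy-OR, P(alarm | causes) = 1 − (1−0.04)·∏(1−qᵢ) over the active causes.
By total probability over both values of earthquake:
  P(alarm | burglary, ¬power surge) = 0.4624×0.93 + 0.7312×0.07
        = 0.430032 + 0.051184 = 0.481216
Keeping only the earthquake-present terms gives 0.051184, so
  P(earthquake | alarm, burglary, ¬power surge) = 0.051184 / 0.481216 ≈ 0.106

Pr(earthquake | alarm, burglary, ¬power surge) ≈ 0.106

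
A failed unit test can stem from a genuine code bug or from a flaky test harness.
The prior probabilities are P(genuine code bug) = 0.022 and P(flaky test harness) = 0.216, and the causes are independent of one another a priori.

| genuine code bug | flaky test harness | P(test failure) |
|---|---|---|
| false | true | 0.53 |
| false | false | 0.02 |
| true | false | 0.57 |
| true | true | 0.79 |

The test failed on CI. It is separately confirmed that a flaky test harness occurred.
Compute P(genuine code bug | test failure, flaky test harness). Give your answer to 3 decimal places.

P(genuine code bug | test failure, flaky test harness) ≈ 0.032

Sum P(test failure|·) weighted by the priors over both values of genuine code bug:
  P(test failure | flaky test harness) = 0.53·0.978 + 0.79·0.022
        = 0.518340 + 0.017380 = 0.535720
The terms with genuine code bug present sum to 0.017380, so
  P(genuine code bug | test failure, flaky test harness) = 0.017380 / 0.535720 ≈ 0.032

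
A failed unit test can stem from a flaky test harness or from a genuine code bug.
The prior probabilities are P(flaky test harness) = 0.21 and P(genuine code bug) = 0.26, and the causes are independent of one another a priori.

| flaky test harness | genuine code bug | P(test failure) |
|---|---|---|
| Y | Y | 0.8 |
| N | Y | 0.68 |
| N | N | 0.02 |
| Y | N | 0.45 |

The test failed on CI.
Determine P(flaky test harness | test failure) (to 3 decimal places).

P(test failure) = 0.02·0.79·0.74 + 0.68·0.79·0.26 + 0.45·0.21·0.74 + 0.8·0.21·0.26 = 0.011692 + 0.139672 + 0.069930 + 0.043680 = 0.264974
Of this, 0.113610 comes from 0.069930 + 0.043680 (the flaky test harness=true cases).
So P(flaky test harness | test failure) = 0.113610/0.264974 ≈ 0.429.

P(flaky test harness | test failure) ≈ 0.429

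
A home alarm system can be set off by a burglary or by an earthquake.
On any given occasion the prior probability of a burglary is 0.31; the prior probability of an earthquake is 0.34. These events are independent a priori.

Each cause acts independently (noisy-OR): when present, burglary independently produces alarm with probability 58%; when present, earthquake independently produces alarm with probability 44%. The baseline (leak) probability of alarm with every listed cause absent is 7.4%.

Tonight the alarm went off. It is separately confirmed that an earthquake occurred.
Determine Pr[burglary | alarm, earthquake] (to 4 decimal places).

Under noisy-OR, P(alarm | causes) = 1 − (1−0.074)·∏(1−qᵢ) over the active causes.
P(alarm | earthquake) = 0.48144×0.69 + 0.782205×0.31 = 0.332194 + 0.242484 = 0.574678
Restricting to configurations with burglary present: 0.782205×0.31 = 0.242484.
P(burglary | alarm, earthquake) = 0.242484 / 0.574678 ≈ 0.4219

Pr[burglary | alarm, earthquake] ≈ 0.4219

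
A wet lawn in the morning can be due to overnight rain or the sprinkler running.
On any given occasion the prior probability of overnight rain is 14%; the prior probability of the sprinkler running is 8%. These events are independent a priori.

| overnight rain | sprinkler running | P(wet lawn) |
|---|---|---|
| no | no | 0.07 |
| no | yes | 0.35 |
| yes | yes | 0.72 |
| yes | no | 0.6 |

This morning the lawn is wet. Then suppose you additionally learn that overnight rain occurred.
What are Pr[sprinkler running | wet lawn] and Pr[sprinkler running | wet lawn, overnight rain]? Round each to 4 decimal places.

For the numerator, keep only sprinkler running=true terms: 0.024080 + 0.008064 = 0.032144
Normalizer over all consistent configurations: 0.07*0.86*0.92 + 0.35*0.86*0.08 + 0.6*0.14*0.92 + 0.72*0.14*0.08 = 0.164808
P(sprinkler running | wet lawn) = 0.032144/0.164808 ≈ 0.1950

Now condition on the additional information:
For the numerator, keep only sprinkler running=true terms: 0.72×0.08 = 0.057600
The normalizing constant is 0.6×0.92 + 0.72×0.08 = 0.609600
P(sprinkler running | wet lawn, overnight rain) = 0.057600/0.609600 ≈ 0.0945

Pr[sprinkler running | wet lawn] ≈ 0.1950; Pr[sprinkler running | wet lawn, overnight rain] ≈ 0.0945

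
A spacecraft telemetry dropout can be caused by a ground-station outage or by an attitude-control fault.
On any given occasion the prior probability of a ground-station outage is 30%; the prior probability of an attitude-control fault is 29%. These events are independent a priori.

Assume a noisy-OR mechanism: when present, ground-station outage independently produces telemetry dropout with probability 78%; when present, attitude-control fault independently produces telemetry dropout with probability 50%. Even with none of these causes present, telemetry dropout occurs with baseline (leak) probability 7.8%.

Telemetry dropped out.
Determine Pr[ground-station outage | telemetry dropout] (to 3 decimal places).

Under noisy-OR, P(telemetry dropout | causes) = 1 − (1−0.078)·∏(1−qᵢ) over the active causes.
P(telemetry dropout) = 0.078×0.7×0.71 + 0.539×0.7×0.29 + 0.79716×0.3×0.71 + 0.89858×0.3×0.29 = 0.038766 + 0.109417 + 0.169795 + 0.078176 = 0.396154
Of this, 0.247971 comes from 0.169795 + 0.078176 (the ground-station outage=true cases).
P(ground-station outage | telemetry dropout) = 0.247971 / 0.396154 ≈ 0.626

Pr[ground-station outage | telemetry dropout] ≈ 0.626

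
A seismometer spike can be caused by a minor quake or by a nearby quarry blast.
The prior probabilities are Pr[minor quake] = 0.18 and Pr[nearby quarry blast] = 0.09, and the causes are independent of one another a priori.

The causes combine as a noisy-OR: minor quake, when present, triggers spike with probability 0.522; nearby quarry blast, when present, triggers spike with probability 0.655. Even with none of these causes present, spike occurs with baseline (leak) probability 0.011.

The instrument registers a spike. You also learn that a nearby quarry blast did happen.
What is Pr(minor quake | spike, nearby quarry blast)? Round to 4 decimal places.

Pr(minor quake | spike, nearby quarry blast) ≈ 0.2181

Under noisy-OR, P(spike | causes) = 1 − (1−0.011)·∏(1−qᵢ) over the active causes.
P(spike | nearby quarry blast) = 0.658795*0.82 + 0.836904*0.18 = 0.540212 + 0.150643 = 0.690855
Of this, 0.150643 comes from 0.836904*0.18 (the minor quake=true cases).
P(minor quake | spike, nearby quarry blast) = 0.150643 / 0.690855 ≈ 0.2181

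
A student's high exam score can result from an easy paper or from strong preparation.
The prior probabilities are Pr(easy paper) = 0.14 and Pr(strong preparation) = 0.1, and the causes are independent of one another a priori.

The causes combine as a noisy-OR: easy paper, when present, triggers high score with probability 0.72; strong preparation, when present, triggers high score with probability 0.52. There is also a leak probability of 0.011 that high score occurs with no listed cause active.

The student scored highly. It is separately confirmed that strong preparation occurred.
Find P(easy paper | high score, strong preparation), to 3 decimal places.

P(easy paper | high score, strong preparation) ≈ 0.212

Under noisy-OR, P(high score | causes) = 1 − (1−0.011)·∏(1−qᵢ) over the active causes.
By total probability over both values of easy paper:
  P(high score | strong preparation) = 0.52528×0.86 + 0.867078×0.14
        = 0.451741 + 0.121391 = 0.573132
Configurations with easy paper contribute 0.121391, so
  P(easy paper | high score, strong preparation) = 0.121391 / 0.573132 ≈ 0.212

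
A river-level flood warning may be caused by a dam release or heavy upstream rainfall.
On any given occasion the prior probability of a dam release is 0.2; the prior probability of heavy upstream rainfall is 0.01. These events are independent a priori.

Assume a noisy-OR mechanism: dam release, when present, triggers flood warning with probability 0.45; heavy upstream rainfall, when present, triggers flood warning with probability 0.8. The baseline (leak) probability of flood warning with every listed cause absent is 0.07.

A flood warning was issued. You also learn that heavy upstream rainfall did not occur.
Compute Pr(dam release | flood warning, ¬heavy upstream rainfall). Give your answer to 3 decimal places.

Under noisy-OR, P(flood warning | causes) = 1 − (1−0.07)·∏(1−qᵢ) over the active causes.
P(flood warning | ¬heavy upstream rainfall) = 0.07×0.8 + 0.4885×0.2 = 0.056000 + 0.097700 = 0.153700
Of this, 0.097700 comes from 0.4885×0.2 (the dam release=true cases).
So P(dam release | flood warning, ¬heavy upstream rainfall) = 0.097700/0.153700 ≈ 0.636.

Pr(dam release | flood warning, ¬heavy upstream rainfall) ≈ 0.636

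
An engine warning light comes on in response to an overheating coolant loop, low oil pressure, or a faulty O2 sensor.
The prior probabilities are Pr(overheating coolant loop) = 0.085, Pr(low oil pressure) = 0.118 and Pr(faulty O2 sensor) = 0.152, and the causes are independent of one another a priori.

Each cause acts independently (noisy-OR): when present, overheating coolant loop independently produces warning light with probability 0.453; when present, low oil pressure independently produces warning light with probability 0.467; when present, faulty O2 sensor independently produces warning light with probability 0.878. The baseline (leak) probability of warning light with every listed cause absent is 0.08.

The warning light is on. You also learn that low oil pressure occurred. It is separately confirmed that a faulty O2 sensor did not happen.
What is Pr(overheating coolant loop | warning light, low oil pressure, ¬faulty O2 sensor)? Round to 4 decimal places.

Under noisy-OR, P(warning light | causes) = 1 − (1−0.08)·∏(1−qᵢ) over the active causes.
Numerator (weight on configurations with overheating coolant loop): 0.731773×0.085 = 0.062201
Normalizer over all consistent configurations: 0.50964×0.915 + 0.731773×0.085 = 0.528522
P(overheating coolant loop | warning light, low oil pressure, ¬faulty O2 sensor) = 0.062201/0.528522 ≈ 0.1177

Pr(overheating coolant loop | warning light, low oil pressure, ¬faulty O2 sensor) ≈ 0.1177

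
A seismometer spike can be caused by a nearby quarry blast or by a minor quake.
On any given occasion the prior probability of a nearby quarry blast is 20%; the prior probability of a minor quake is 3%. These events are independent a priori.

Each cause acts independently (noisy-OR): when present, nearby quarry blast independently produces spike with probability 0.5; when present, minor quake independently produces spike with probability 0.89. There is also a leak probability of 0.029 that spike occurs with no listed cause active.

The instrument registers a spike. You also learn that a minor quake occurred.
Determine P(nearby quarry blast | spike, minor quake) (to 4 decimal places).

P(nearby quarry blast | spike, minor quake) ≈ 0.2095

Under noisy-OR, P(spike | causes) = 1 − (1−0.029)·∏(1−qᵢ) over the active causes.
P(spike | minor quake) = 0.89319×0.8 + 0.946595×0.2 = 0.714552 + 0.189319 = 0.903871
Of this, 0.189319 comes from 0.946595×0.2 (the nearby quarry blast=true cases).
P(nearby quarry blast | spike, minor quake) = 0.189319 / 0.903871 ≈ 0.2095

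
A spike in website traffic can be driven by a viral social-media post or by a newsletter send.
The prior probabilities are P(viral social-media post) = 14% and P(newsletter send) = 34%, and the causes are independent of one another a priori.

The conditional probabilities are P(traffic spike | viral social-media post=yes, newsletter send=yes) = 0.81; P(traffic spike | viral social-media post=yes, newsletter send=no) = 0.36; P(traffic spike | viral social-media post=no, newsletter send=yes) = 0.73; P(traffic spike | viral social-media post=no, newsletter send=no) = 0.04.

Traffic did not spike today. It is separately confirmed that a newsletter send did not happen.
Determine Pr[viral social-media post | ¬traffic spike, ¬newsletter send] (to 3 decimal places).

Pr[viral social-media post | ¬traffic spike, ¬newsletter send] ≈ 0.098

For the numerator, keep only viral social-media post=true terms: 0.64·0.14 = 0.089600
The normalizing constant is 0.96·0.86 + 0.64·0.14 = 0.915200
P(viral social-media post | ¬traffic spike, ¬newsletter send) = 0.089600/0.915200 ≈ 0.098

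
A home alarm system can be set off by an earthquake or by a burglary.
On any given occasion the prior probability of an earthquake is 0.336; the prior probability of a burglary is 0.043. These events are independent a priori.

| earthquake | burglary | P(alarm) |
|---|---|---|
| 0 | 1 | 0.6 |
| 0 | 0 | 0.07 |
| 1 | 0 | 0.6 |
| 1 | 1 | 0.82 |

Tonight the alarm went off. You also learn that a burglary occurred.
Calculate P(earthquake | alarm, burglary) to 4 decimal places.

For the numerator, keep only earthquake=true terms: 0.82*0.336 = 0.275520
The normalizing constant is 0.6*0.664 + 0.82*0.336 = 0.673920
P(earthquake | alarm, burglary) = 0.275520/0.673920 ≈ 0.4088

P(earthquake | alarm, burglary) ≈ 0.4088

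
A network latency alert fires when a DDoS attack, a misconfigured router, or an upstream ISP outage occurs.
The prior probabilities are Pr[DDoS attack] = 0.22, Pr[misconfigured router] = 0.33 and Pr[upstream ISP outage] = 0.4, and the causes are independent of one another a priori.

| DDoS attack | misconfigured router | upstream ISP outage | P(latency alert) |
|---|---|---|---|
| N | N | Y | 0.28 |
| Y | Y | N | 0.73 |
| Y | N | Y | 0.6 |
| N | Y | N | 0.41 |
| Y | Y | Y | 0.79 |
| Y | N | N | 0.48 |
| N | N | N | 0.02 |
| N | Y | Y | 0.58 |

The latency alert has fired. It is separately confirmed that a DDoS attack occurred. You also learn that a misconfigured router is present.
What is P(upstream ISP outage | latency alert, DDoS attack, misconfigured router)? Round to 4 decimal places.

P(upstream ISP outage | latency alert, DDoS attack, misconfigured router) ≈ 0.4191

Weight on upstream ISP outage=true, given the evidence: 0.79·0.4 = 0.316000
Denominator P(latency alert | DDoS attack, misconfigured router): 0.73·0.6 + 0.79·0.4 = 0.754000
P(upstream ISP outage | latency alert, DDoS attack, misconfigured router) = 0.316000/0.754000 ≈ 0.4191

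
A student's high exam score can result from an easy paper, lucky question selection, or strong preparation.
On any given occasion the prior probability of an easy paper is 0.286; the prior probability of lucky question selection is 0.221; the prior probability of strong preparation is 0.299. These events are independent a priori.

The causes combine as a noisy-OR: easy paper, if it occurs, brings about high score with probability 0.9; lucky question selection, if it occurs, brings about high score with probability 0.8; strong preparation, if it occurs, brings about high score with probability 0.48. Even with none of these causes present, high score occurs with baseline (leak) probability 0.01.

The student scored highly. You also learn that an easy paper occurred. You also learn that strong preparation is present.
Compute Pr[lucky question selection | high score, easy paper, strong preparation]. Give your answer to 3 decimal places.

Under noisy-OR, P(high score | causes) = 1 − (1−0.01)·∏(1−qᵢ) over the active causes.
By total probability over both values of lucky question selection:
  P(high score | easy paper, strong preparation) = 0.94852×0.779 + 0.989704×0.221
        = 0.738897 + 0.218725 = 0.957622
The terms with lucky question selection present sum to 0.218725, so
  P(lucky question selection | high score, easy paper, strong preparation) = 0.218725 / 0.957622 ≈ 0.228

Pr[lucky question selection | high score, easy paper, strong preparation] ≈ 0.228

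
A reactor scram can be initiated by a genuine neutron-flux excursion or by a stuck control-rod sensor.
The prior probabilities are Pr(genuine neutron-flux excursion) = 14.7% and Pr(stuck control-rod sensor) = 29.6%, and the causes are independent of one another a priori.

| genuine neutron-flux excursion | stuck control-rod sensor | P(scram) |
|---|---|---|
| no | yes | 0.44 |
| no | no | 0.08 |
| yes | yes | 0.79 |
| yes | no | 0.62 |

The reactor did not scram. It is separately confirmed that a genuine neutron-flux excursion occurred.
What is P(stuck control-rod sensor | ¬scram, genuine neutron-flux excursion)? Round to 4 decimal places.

P(stuck control-rod sensor | ¬scram, genuine neutron-flux excursion) ≈ 0.1885

Enumerate both values of stuck control-rod sensor and weight by the priors:
  P(¬scram | genuine neutron-flux excursion) = 0.38×0.704 + 0.21×0.296
        = 0.267520 + 0.062160 = 0.329680
Configurations with stuck control-rod sensor contribute 0.062160, so
  P(stuck control-rod sensor | ¬scram, genuine neutron-flux excursion) = 0.062160 / 0.329680 ≈ 0.1885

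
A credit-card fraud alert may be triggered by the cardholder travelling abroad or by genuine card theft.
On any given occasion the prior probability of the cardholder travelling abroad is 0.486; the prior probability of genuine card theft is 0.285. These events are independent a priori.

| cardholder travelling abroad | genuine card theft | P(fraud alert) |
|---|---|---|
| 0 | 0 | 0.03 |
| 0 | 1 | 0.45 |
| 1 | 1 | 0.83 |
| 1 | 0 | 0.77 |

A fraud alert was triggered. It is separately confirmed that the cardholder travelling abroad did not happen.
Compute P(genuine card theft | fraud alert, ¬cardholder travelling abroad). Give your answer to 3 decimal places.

P(genuine card theft | fraud alert, ¬cardholder travelling abroad) ≈ 0.857

P(fraud alert | ¬cardholder travelling abroad) = 0.03*0.715 + 0.45*0.285 = 0.021450 + 0.128250 = 0.149700
Restricting to configurations with genuine card theft present: 0.45*0.285 = 0.128250.
P(genuine card theft | fraud alert, ¬cardholder travelling abroad) = 0.128250 / 0.149700 ≈ 0.857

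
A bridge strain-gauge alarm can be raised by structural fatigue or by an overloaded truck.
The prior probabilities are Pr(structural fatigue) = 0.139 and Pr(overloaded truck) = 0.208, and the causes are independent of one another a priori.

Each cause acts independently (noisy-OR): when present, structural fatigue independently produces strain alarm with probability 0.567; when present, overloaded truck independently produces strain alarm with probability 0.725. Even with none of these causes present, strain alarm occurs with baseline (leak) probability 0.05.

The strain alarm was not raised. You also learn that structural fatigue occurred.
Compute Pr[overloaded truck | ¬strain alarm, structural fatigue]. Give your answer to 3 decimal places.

Under noisy-OR, P(strain alarm | causes) = 1 − (1−0.05)·∏(1−qᵢ) over the active causes.
By total probability over both values of overloaded truck:
  P(¬strain alarm | structural fatigue) = 0.41135*0.792 + 0.113121*0.208
        = 0.325789 + 0.023529 = 0.349318
Configurations with overloaded truck contribute 0.023529, so
  P(overloaded truck | ¬strain alarm, structural fatigue) = 0.023529 / 0.349318 ≈ 0.067

Pr[overloaded truck | ¬strain alarm, structural fatigue] ≈ 0.067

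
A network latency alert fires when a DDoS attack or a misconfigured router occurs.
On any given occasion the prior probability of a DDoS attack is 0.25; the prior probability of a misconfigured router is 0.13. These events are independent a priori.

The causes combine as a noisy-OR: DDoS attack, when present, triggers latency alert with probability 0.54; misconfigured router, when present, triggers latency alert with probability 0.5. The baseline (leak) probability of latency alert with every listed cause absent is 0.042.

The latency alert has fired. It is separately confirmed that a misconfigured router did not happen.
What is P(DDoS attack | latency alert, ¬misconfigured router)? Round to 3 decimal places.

P(DDoS attack | latency alert, ¬misconfigured router) ≈ 0.816

Under noisy-OR, P(latency alert | causes) = 1 − (1−0.042)·∏(1−qᵢ) over the active causes.
By total probability over both values of DDoS attack:
  P(latency alert | ¬misconfigured router) = 0.042*0.75 + 0.55932*0.25
        = 0.031500 + 0.139830 = 0.171330
Configurations with DDoS attack contribute 0.139830, so
  P(DDoS attack | latency alert, ¬misconfigured router) = 0.139830 / 0.171330 ≈ 0.816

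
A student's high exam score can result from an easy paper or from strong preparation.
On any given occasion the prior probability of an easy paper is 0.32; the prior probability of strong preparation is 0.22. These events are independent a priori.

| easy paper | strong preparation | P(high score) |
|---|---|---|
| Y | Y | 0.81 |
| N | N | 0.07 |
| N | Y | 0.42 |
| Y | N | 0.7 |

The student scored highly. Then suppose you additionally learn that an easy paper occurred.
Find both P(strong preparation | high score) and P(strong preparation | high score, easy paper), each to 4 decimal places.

P(strong preparation | high score) ≈ 0.3613; P(strong preparation | high score, easy paper) ≈ 0.2461

Numerator (weight on configurations with strong preparation): 0.062832 + 0.057024 = 0.119856
Denominator P(high score): 0.07×0.68×0.78 + 0.42×0.68×0.22 + 0.7×0.32×0.78 + 0.81×0.32×0.22 = 0.331704
Posterior = 0.119856 / 0.331704 ≈ 0.3613

Now also conditioning on easy paper=true:
Enumerate both values of strong preparation and weight by the priors:
  P(high score | easy paper) = 0.7*0.78 + 0.81*0.22
        = 0.546000 + 0.178200 = 0.724200
Configurations with strong preparation contribute 0.178200, so
  P(strong preparation | high score, easy paper) = 0.178200 / 0.724200 ≈ 0.2461
Conditioning on easy paper lowers the posterior on strong preparation: the classic explaining-away effect in a common-effect structure.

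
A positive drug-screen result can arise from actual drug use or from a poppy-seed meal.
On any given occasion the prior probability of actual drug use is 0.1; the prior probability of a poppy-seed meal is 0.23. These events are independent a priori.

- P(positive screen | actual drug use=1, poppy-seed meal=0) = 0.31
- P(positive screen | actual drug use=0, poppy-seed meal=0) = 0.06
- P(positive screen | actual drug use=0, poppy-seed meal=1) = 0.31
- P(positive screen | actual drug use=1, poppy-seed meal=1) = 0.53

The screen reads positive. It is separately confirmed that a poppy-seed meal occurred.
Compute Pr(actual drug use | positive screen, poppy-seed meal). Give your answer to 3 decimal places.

Sum P(positive screen|·) weighted by the priors over both values of actual drug use:
  P(positive screen | poppy-seed meal) = 0.31·0.9 + 0.53·0.1
        = 0.279000 + 0.053000 = 0.332000
The terms with actual drug use present sum to 0.053000, so
  P(actual drug use | positive screen, poppy-seed meal) = 0.053000 / 0.332000 ≈ 0.160

Pr(actual drug use | positive screen, poppy-seed meal) ≈ 0.160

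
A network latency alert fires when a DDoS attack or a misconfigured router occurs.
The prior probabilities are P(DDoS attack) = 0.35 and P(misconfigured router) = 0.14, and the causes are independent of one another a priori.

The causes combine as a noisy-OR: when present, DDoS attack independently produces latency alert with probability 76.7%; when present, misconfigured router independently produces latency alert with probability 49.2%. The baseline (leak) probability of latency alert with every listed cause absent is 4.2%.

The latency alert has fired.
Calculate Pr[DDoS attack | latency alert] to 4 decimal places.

Under noisy-OR, P(latency alert | causes) = 1 − (1−0.042)·∏(1−qᵢ) over the active causes.
Enumerate the 4 (DDoS attack, misconfigured router) configurations and weight by the priors:
  P(latency alert) = 0.042*0.65*0.86 + 0.513336*0.65*0.14 + 0.776786*0.35*0.86 + 0.886607*0.35*0.14
        = 0.023478 + 0.046714 + 0.233813 + 0.043444 = 0.347449
Configurations with DDoS attack contribute 0.277257, so
  P(DDoS attack | latency alert) = 0.277257 / 0.347449 ≈ 0.7980

Pr[DDoS attack | latency alert] ≈ 0.7980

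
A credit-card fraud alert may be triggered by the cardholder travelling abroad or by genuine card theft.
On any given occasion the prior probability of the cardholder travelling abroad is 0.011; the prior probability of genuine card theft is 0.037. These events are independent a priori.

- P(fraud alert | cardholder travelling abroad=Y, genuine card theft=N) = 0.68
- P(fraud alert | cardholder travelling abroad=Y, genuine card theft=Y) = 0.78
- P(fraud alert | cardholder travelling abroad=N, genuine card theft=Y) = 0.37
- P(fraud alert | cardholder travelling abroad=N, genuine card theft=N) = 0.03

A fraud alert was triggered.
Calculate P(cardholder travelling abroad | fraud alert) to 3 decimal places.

P(cardholder travelling abroad | fraud alert) ≈ 0.152

P(fraud alert) = 0.03·0.989·0.963 + 0.37·0.989·0.037 + 0.68·0.011·0.963 + 0.78·0.011·0.037 = 0.028572 + 0.013539 + 0.007203 + 0.000317 = 0.049631
Of this, 0.007520 comes from 0.007203 + 0.000317 (the cardholder travelling abroad=true cases).
So P(cardholder travelling abroad | fraud alert) = 0.007520/0.049631 ≈ 0.152.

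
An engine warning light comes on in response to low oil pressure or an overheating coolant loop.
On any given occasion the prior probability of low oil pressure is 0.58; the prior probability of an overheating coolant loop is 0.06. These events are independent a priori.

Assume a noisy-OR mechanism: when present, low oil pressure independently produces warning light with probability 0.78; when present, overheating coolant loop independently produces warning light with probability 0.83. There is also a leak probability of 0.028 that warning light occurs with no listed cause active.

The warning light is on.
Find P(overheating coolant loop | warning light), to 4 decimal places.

Under noisy-OR, P(warning light | causes) = 1 − (1−0.028)·∏(1−qᵢ) over the active causes.
Sum P(warning light|·) weighted by the priors over the 4 (low oil pressure, overheating coolant loop) configurations:
  P(warning light) = 0.028·0.42·0.94 + 0.83476·0.42·0.06 + 0.78616·0.58·0.94 + 0.963647·0.58·0.06
        = 0.011054 + 0.021036 + 0.428614 + 0.033535 = 0.494239
Keeping only the overheating coolant loop-present terms gives 0.054571, so
  P(overheating coolant loop | warning light) = 0.054571 / 0.494239 ≈ 0.1104

P(overheating coolant loop | warning light) ≈ 0.1104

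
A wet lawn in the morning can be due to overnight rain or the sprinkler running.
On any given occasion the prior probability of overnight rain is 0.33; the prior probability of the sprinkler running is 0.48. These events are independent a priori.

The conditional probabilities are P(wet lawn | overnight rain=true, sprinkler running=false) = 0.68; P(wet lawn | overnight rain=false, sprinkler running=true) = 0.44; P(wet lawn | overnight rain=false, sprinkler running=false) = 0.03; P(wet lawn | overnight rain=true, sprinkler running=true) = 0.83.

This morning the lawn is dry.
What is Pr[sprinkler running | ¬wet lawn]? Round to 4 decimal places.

Pr[sprinkler running | ¬wet lawn] ≈ 0.3451

P(¬wet lawn) = 0.97×0.67×0.52 + 0.56×0.67×0.48 + 0.32×0.33×0.52 + 0.17×0.33×0.48 = 0.337948 + 0.180096 + 0.054912 + 0.026928 = 0.599884
Restricting to configurations with sprinkler running present: 0.180096 + 0.026928 = 0.207024.
So P(sprinkler running | ¬wet lawn) = 0.207024/0.599884 ≈ 0.3451.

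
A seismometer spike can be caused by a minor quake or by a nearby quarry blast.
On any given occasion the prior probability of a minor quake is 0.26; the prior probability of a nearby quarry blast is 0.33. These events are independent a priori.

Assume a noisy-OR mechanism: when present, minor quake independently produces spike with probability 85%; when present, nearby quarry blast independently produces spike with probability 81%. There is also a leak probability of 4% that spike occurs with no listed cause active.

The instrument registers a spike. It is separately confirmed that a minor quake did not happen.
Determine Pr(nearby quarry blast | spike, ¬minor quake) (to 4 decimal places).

Under noisy-OR, P(spike | causes) = 1 − (1−0.04)·∏(1−qᵢ) over the active causes.
P(spike | ¬minor quake) = 0.04·0.67 + 0.8176·0.33 = 0.026800 + 0.269808 = 0.296608
The nearby quarry blast-present share is 0.8176·0.33 = 0.269808.
So P(nearby quarry blast | spike, ¬minor quake) = 0.269808/0.296608 ≈ 0.9096.

Pr(nearby quarry blast | spike, ¬minor quake) ≈ 0.9096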